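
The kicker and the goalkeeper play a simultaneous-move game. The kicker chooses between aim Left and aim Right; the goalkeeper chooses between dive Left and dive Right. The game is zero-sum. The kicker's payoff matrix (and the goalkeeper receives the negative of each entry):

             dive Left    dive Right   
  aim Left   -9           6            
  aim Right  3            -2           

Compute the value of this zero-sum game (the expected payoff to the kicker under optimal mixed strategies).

v = 0

Set the kicker's expected payoff from aim Left equal to that from aim Right:
  the kicker's payoff from aim Left: q·(-9) + (1−q)·6 = -15q + 6
  the kicker's payoff from aim Right: q·3 + (1−q)·(-2) = 5q - 2
  -15q + 6 = 5q - 2  ⇒  -20q = -8  ⇒  q = 2/5.
The value is the kicker's expected payoff against this mix (using aim Left): (2/5)·(-9) + (3/5)·6 = 0.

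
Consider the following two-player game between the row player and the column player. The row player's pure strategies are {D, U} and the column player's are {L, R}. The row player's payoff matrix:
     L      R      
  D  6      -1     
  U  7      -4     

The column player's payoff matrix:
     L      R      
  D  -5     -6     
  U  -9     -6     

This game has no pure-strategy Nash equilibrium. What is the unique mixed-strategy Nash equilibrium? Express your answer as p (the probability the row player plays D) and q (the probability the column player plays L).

The column player's indifference between L and R determines the row player's mixing probability p:
  the column player's payoff to L: p·(-5) + (1−p)·(-9) = 4p - 9
  the column player's payoff to R: p·(-6) + (1−p)·(-6) = -6
  4p - 9 = -6  ⇒  4p = 3  ⇒  p = 3/4.
For the row player to be willing to mix, the row player must be indifferent between D and U, which pins down the column player's mix.
  the row player's payoff from D: q·6 + (1−q)·(-1) = 7q - 1
  the row player's payoff from U: q·7 + (1−q)·(-4) = 11q - 4
  7q - 1 = 11q - 4  ⇒  -4q = -3  ⇒  q = 3/4.

p = 3/4, q = 3/4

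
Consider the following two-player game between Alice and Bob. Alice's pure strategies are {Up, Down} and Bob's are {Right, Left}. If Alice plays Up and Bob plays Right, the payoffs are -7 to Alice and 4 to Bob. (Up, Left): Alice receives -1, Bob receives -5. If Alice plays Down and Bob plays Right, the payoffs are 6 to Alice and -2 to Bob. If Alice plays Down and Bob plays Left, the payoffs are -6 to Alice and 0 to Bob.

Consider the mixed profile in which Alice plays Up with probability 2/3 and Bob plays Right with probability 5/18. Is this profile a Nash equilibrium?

Given Alice's mix p = 2/3, Bob's payoff from Right is 2 but from Left is -10/3. Bob strictly prefers Right, so Bob would not mix.
So the proposed profile is not a Nash equilibrium.

No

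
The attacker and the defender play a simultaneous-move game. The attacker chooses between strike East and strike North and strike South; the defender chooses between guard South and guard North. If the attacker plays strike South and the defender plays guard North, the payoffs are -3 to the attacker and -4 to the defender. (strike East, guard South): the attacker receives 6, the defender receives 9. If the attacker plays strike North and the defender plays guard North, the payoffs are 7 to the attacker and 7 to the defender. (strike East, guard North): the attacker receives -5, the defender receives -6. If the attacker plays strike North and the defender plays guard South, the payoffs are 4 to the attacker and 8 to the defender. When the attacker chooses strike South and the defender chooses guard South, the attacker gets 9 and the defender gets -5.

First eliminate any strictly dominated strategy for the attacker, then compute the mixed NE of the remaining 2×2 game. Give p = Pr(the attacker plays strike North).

The attacker's strategy strike East is strictly dominated by strike South: 9 > 6 and -3 > -5. Eliminate strike East.
For the defender to be willing to mix, the defender must be indifferent between guard South and guard North, which pins down the attacker's mix.
  the defender's expected payoff from guard South: p·8 + (1−p)·(-5) = 13p - 5
  the defender's expected payoff from guard North: p·7 + (1−p)·(-4) = 11p - 4
  13p - 5 = 11p - 4  ⇒  2p = 1  ⇒  p = 1/2.

p = 1/2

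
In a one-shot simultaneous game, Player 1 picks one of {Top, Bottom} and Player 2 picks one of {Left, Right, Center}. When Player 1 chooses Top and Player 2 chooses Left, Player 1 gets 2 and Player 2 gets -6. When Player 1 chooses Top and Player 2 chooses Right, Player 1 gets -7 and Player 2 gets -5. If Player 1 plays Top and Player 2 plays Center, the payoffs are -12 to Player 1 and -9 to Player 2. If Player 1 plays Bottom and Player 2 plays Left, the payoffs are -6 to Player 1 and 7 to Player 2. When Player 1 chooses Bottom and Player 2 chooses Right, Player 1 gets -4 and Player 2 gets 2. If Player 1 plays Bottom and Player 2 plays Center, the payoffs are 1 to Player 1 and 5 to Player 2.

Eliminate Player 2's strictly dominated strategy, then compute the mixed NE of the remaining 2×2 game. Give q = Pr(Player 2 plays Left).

q = 3/11

Player 2's strategy Center is strictly dominated by Left: -6 > -9 and 7 > 5. Eliminate Center.
Player 2's mix must leave Player 1 indifferent between Top and Bottom.
  Player 1's payoff to Top: q·2 + (1−q)·(-7) = 9q - 7
  Player 1's payoff to Bottom: q·(-6) + (1−q)·(-4) = -2q - 4
  9q - 7 = -2q - 4  ⇒  11q = 3  ⇒  q = 3/11.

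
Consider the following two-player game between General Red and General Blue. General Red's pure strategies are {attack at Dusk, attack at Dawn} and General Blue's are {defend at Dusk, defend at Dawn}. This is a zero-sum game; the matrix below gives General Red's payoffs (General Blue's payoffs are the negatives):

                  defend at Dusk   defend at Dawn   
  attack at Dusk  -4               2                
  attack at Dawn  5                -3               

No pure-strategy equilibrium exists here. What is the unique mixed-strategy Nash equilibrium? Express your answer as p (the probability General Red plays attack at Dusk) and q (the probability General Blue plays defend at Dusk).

p = 4/7, q = 5/14

For General Blue to be willing to mix, General Blue must be indifferent between defend at Dusk and defend at Dawn, which pins down General Red's mix.
  General Blue's expected payoff from defend at Dusk: p·4 + (1−p)·(-5) = 9p - 5
  General Blue's expected payoff from defend at Dawn: p·(-2) + (1−p)·3 = -5p + 3
  9p - 5 = -5p + 3  ⇒  14p = 8  ⇒  p = 4/7.
Set General Red's expected payoff from attack at Dusk equal to that from attack at Dawn:
  General Red's payoff from attack at Dusk: q·(-4) + (1−q)·2 = -6q + 2
  General Red's payoff from attack at Dawn: q·5 + (1−q)·(-3) = 8q - 3
  -6q + 2 = 8q - 3  ⇒  -14q = -5  ⇒  q = 5/14.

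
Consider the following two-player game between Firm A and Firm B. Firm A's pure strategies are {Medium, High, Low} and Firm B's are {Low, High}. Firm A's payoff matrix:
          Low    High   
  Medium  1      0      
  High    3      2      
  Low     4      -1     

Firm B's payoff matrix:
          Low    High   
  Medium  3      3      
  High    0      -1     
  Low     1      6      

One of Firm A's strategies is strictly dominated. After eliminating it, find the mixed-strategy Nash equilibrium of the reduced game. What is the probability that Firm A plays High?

Firm A's strategy Medium is strictly dominated by High: 3 > 1 and 2 > 0. Eliminate Medium.
In a mixed equilibrium Firm B is indifferent between Low and High; this condition fixes p.
  Firm B's payoff to Low: p·0 + (1−p)·1 = -p + 1
  Firm B's payoff to High: p·(-1) + (1−p)·6 = -7p + 6
  -p + 1 = -7p + 6  ⇒  6p = 5  ⇒  p = 5/6.

p = 5/6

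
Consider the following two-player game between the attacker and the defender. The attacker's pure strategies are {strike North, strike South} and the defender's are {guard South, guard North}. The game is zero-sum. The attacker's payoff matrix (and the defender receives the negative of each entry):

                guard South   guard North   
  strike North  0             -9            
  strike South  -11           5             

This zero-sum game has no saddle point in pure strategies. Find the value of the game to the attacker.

v = -99/25

Set the attacker's expected payoff from strike North equal to that from strike South:
  the attacker's payoff to strike North: q·0 + (1−q)·(-9) = 9q - 9
  the attacker's payoff to strike South: q·(-11) + (1−q)·5 = -16q + 5
  9q - 9 = -16q + 5  ⇒  25q = 14  ⇒  q = 14/25.
The value is the attacker's expected payoff against this mix (using strike North): (14/25)·0 + (11/25)·(-9) = -99/25.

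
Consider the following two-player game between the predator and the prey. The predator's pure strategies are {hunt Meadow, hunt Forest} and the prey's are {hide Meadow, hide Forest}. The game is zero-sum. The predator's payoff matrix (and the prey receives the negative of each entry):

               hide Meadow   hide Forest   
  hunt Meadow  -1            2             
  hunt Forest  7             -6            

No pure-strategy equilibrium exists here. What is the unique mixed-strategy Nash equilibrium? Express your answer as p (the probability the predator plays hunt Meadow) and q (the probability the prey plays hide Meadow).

In a mixed equilibrium the prey is indifferent between hide Meadow and hide Forest; this condition fixes p.
  the prey's payoff to hide Meadow: p·1 + (1−p)·(-7) = 8p - 7
  the prey's payoff to hide Forest: p·(-2) + (1−p)·6 = -8p + 6
  8p - 7 = -8p + 6  ⇒  16p = 13  ⇒  p = 13/16.
For the predator to be willing to mix, the predator must be indifferent between hunt Meadow and hunt Forest, which pins down the prey's mix.
  the predator's payoff to hunt Meadow: q·(-1) + (1−q)·2 = -3q + 2
  the predator's payoff to hunt Forest: q·7 + (1−q)·(-6) = 13q - 6
  -3q + 2 = 13q - 6  ⇒  -16q = -8  ⇒  q = 1/2.

p = 13/16, q = 1/2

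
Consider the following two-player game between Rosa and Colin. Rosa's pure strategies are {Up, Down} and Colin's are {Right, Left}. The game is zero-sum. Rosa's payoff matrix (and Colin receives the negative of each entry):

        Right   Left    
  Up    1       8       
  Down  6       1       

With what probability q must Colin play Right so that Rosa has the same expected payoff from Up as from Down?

Colin's mix must leave Rosa indifferent between Up and Down.
  Rosa's payoff from Up: q·1 + (1−q)·8 = -7q + 8
  Rosa's payoff from Down: q·6 + (1−q)·1 = 5q + 1
  -7q + 8 = 5q + 1  ⇒  -12q = -7  ⇒  q = 7/12.

q = 7/12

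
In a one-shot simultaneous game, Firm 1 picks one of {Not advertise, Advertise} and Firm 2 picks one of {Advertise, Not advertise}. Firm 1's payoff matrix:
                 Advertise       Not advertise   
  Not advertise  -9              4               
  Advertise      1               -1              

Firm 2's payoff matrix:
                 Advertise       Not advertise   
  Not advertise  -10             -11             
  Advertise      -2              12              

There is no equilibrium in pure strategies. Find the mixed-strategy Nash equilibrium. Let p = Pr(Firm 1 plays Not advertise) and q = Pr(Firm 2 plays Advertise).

p = 14/15, q = 1/3

For Firm 2 to be willing to mix, Firm 2 must be indifferent between Advertise and Not advertise, which pins down Firm 1's mix.
  Firm 2's payoff from Advertise: p·(-10) + (1−p)·(-2) = -8p - 2
  Firm 2's payoff from Not advertise: p·(-11) + (1−p)·12 = -23p + 12
  -8p - 2 = -23p + 12  ⇒  15p = 14  ⇒  p = 14/15.
Set Firm 1's expected payoff from Not advertise equal to that from Advertise:
  Firm 1's expected payoff from Not advertise: q·(-9) + (1−q)·4 = -13q + 4
  Firm 1's expected payoff from Advertise: q·1 + (1−q)·(-1) = 2q - 1
  -13q + 4 = 2q - 1  ⇒  -15q = -5  ⇒  q = 1/3.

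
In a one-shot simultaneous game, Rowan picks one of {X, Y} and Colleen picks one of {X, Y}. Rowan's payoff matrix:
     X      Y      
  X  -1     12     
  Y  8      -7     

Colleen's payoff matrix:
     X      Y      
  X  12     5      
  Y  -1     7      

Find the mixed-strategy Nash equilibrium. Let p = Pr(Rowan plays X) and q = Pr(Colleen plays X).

Rowan's mix must leave Colleen indifferent between X and Y.
  Colleen's payoff to X: p·12 + (1−p)·(-1) = 13p - 1
  Colleen's payoff to Y: p·5 + (1−p)·7 = -2p + 7
  13p - 1 = -2p + 7  ⇒  15p = 8  ⇒  p = 8/15.
For Rowan to be willing to mix, Rowan must be indifferent between X and Y, which pins down Colleen's mix.
  Rowan's payoff from X: q·(-1) + (1−q)·12 = -13q + 12
  Rowan's payoff from Y: q·8 + (1−q)·(-7) = 15q - 7
  -13q + 12 = 15q - 7  ⇒  -28q = -19  ⇒  q = 19/28.

p = 8/15, q = 19/28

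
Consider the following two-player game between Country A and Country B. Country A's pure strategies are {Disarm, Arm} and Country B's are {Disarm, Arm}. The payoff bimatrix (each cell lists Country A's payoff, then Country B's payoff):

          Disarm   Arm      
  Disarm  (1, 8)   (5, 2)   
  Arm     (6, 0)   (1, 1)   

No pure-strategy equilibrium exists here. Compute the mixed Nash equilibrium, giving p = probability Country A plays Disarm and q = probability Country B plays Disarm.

For Country B to be willing to mix, Country B must be indifferent between Disarm and Arm, which pins down Country A's mix.
  Country B's expected payoff from Disarm: p·8 + (1−p)·0 = 8p
  Country B's expected payoff from Arm: p·2 + (1−p)·1 = p + 1
  8p = p + 1  ⇒  7p = 1  ⇒  p = 1/7.
Country A's indifference between Disarm and Arm determines Country B's mixing probability q:
  Country A's expected payoff from Disarm: q·1 + (1−q)·5 = -4q + 5
  Country A's expected payoff from Arm: q·6 + (1−q)·1 = 5q + 1
  -4q + 5 = 5q + 1  ⇒  -9q = -4  ⇒  q = 4/9.

p = 1/7, q = 4/9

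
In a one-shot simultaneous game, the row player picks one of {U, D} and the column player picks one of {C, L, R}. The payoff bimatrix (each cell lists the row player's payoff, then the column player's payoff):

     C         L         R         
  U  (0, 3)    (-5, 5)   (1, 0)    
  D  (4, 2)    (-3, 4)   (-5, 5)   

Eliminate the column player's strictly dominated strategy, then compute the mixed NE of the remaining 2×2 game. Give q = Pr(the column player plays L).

The column player's strategy C is strictly dominated by L: 5 > 3 and 4 > 2. Eliminate C.
Set the row player's expected payoff from U equal to that from D:
  the row player's payoff from U: q·(-5) + (1−q)·1 = -6q + 1
  the row player's payoff from D: q·(-3) + (1−q)·(-5) = 2q - 5
  -6q + 1 = 2q - 5  ⇒  -8q = -6  ⇒  q = 3/4.

q = 3/4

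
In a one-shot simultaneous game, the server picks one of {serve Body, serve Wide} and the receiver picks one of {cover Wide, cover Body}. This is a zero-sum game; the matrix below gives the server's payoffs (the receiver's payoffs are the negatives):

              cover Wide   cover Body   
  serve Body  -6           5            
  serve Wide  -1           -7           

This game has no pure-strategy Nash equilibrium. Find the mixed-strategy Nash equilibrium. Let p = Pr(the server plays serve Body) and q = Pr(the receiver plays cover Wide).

p = 6/17, q = 12/17

The receiver's indifference between cover Wide and cover Body determines the server's mixing probability p:
  the receiver's payoff to cover Wide: p·6 + (1−p)·1 = 5p + 1
  the receiver's payoff to cover Body: p·(-5) + (1−p)·7 = -12p + 7
  5p + 1 = -12p + 7  ⇒  17p = 6  ⇒  p = 6/17.
For the server to be willing to mix, the server must be indifferent between serve Body and serve Wide, which pins down the receiver's mix.
  the server's payoff from serve Body: q·(-6) + (1−q)·5 = -11q + 5
  the server's payoff from serve Wide: q·(-1) + (1−q)·(-7) = 6q - 7
  -11q + 5 = 6q - 7  ⇒  -17q = -12  ⇒  q = 12/17.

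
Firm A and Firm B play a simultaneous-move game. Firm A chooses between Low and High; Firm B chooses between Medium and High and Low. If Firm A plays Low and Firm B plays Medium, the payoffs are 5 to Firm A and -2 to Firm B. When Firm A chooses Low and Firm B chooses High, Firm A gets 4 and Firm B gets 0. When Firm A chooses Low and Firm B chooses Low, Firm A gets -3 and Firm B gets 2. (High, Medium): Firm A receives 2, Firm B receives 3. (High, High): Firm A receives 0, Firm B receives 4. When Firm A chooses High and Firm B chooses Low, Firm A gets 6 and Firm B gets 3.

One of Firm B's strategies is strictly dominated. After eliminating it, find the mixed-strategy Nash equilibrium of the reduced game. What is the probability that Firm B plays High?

q = 9/13

Firm B's strategy Medium is strictly dominated by High: 0 > -2 and 4 > 3. Eliminate Medium.
In a mixed equilibrium Firm A is indifferent between Low and High; this condition fixes q.
  Firm A's expected payoff from Low: q·4 + (1−q)·(-3) = 7q - 3
  Firm A's expected payoff from High: q·0 + (1−q)·6 = -6q + 6
  7q - 3 = -6q + 6  ⇒  13q = 9  ⇒  q = 9/13.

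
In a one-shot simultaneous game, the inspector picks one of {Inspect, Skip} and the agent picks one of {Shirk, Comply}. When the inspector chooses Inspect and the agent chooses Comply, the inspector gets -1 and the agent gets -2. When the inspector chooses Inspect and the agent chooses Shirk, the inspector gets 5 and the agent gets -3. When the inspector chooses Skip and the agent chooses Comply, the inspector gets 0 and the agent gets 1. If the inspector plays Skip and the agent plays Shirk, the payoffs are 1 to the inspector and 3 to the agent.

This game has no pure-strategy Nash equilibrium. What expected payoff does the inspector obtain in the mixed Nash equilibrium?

In a mixed equilibrium the inspector is indifferent between Inspect and Skip; this condition fixes q.
  the inspector's expected payoff from Inspect: q·5 + (1−q)·(-1) = 6q - 1
  the inspector's expected payoff from Skip: q·1 + (1−q)·0 = q
  6q - 1 = q  ⇒  5q = 1  ⇒  q = 1/5.
At equilibrium the inspector is indifferent across rows, so the inspector's payoff equals the payoff from Inspect: (1/5)·5 + (4/5)·(-1) = 1/5.

1/5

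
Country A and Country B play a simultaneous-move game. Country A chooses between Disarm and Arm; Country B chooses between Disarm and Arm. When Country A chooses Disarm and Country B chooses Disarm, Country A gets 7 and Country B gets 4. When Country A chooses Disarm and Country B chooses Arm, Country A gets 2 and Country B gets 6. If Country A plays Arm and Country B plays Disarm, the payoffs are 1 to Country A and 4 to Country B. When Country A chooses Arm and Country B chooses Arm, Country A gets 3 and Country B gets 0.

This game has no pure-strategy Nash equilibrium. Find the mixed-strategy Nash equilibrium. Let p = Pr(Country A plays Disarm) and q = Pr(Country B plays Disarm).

Country B's indifference between Disarm and Arm determines Country A's mixing probability p:
  Country B's payoff from Disarm: p·4 + (1−p)·4 = 4
  Country B's payoff from Arm: p·6 + (1−p)·0 = 6p
  4 = 6p  ⇒  -6p = -4  ⇒  p = 2/3.
Country B's mix must leave Country A indifferent between Disarm and Arm.
  Country A's payoff from Disarm: q·7 + (1−q)·2 = 5q + 2
  Country A's payoff from Arm: q·1 + (1−q)·3 = -2q + 3
  5q + 2 = -2q + 3  ⇒  7q = 1  ⇒  q = 1/7.

p = 2/3, q = 1/7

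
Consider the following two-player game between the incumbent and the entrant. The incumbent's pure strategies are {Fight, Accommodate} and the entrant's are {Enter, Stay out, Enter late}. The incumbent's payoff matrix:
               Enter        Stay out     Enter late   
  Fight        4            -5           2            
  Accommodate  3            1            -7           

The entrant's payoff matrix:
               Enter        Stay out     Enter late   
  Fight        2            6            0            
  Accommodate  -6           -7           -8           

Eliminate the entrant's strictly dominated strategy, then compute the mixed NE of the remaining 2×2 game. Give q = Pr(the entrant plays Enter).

The entrant's strategy Enter late is strictly dominated by Enter: 2 > 0 and -6 > -8. Eliminate Enter late.
The incumbent's indifference between Fight and Accommodate determines the entrant's mixing probability q:
  the incumbent's payoff to Fight: q·4 + (1−q)·(-5) = 9q - 5
  the incumbent's payoff to Accommodate: q·3 + (1−q)·1 = 2q + 1
  9q - 5 = 2q + 1  ⇒  7q = 6  ⇒  q = 6/7.

q = 6/7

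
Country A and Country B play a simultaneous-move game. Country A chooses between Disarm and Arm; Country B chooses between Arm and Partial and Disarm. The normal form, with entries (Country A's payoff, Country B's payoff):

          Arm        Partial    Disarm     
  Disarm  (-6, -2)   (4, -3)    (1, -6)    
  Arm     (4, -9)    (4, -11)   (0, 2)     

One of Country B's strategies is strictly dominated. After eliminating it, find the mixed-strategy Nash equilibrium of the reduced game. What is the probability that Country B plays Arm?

Country B's strategy Partial is strictly dominated by Arm: -2 > -3 and -9 > -11. Eliminate Partial.
Country B's mix must leave Country A indifferent between Disarm and Arm.
  Country A's payoff to Disarm: q·(-6) + (1−q)·1 = -7q + 1
  Country A's payoff to Arm: q·4 + (1−q)·0 = 4q
  -7q + 1 = 4q  ⇒  -11q = -1  ⇒  q = 1/11.

q = 1/11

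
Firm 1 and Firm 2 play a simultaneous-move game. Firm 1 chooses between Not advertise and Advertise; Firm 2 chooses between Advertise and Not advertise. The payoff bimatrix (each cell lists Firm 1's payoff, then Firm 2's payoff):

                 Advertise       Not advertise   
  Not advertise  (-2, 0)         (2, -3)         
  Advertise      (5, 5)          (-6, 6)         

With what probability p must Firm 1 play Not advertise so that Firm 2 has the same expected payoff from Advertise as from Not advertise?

Set Firm 2's expected payoff from Advertise equal to that from Not advertise:
  Firm 2's payoff from Advertise: p·0 + (1−p)·5 = -5p + 5
  Firm 2's payoff from Not advertise: p·(-3) + (1−p)·6 = -9p + 6
  -5p + 5 = -9p + 6  ⇒  4p = 1  ⇒  p = 1/4.

p = 1/4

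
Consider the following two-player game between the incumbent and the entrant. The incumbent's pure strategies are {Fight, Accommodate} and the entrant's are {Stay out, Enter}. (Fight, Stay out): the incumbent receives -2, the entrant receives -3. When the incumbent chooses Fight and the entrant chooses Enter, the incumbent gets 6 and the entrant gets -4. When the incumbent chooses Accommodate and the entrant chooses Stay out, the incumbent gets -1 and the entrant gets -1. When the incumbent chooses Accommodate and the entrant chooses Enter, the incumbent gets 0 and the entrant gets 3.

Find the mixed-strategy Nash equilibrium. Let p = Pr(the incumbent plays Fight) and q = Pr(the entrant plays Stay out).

The incumbent's mix must leave the entrant indifferent between Stay out and Enter.
  the entrant's expected payoff from Stay out: p·(-3) + (1−p)·(-1) = -2p - 1
  the entrant's expected payoff from Enter: p·(-4) + (1−p)·3 = -7p + 3
  -2p - 1 = -7p + 3  ⇒  5p = 4  ⇒  p = 4/5.
Set the incumbent's expected payoff from Fight equal to that from Accommodate:
  the incumbent's expected payoff from Fight: q·(-2) + (1−q)·6 = -8q + 6
  the incumbent's expected payoff from Accommodate: q·(-1) + (1−q)·0 = -q
  -8q + 6 = -q  ⇒  -7q = -6  ⇒  q = 6/7.

p = 4/5, q = 6/7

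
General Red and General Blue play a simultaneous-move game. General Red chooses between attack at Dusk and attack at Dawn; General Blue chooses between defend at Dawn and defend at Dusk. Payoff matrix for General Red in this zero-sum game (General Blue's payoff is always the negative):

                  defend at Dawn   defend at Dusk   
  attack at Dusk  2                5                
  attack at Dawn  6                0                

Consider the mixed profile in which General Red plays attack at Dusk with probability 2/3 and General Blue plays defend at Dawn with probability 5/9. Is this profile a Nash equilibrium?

Yes

Check General Blue's indifference given General Red's mix p = 2/3:
  payoff from defend at Dawn = -10/3; payoff from defend at Dusk = -10/3 — equal.
Check General Red's indifference given General Blue's mix q = 5/9:
  payoff from attack at Dusk = 10/3; payoff from attack at Dawn = 10/3 — equal.
Both players are indifferent, so neither can profitably deviate.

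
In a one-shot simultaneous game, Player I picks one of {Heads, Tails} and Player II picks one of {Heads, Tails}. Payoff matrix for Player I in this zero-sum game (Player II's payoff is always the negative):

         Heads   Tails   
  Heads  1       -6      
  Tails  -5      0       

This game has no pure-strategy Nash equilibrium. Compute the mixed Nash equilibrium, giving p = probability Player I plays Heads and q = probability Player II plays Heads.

p = 5/12, q = 1/2

Player II's indifference between Heads and Tails determines Player I's mixing probability p:
  Player II's payoff to Heads: p·(-1) + (1−p)·5 = -6p + 5
  Player II's payoff to Tails: p·6 + (1−p)·0 = 6p
  -6p + 5 = 6p  ⇒  -12p = -5  ⇒  p = 5/12.
In a mixed equilibrium Player I is indifferent between Heads and Tails; this condition fixes q.
  Player I's payoff to Heads: q·1 + (1−q)·(-6) = 7q - 6
  Player I's payoff to Tails: q·(-5) + (1−q)·0 = -5q
  7q - 6 = -5q  ⇒  12q = 6  ⇒  q = 1/2.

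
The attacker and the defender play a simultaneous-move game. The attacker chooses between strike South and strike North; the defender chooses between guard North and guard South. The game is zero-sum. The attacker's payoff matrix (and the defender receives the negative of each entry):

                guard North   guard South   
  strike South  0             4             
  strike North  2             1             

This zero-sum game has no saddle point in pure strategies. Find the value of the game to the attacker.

In a mixed equilibrium the attacker is indifferent between strike South and strike North; this condition fixes q.
  the attacker's payoff from strike South: q·0 + (1−q)·4 = -4q + 4
  the attacker's payoff from strike North: q·2 + (1−q)·1 = q + 1
  -4q + 4 = q + 1  ⇒  -5q = -3  ⇒  q = 3/5.
The value is the attacker's expected payoff against this mix (using strike South): (3/5)·0 + (2/5)·4 = 8/5.

v = 8/5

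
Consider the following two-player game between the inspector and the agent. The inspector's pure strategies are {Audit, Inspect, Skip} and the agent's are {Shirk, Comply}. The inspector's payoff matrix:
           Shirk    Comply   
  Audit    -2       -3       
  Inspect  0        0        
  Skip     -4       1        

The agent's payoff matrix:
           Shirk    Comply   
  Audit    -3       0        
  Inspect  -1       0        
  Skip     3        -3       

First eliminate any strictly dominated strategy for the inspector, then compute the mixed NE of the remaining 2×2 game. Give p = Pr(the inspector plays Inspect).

p = 6/7

The inspector's strategy Audit is strictly dominated by Inspect: 0 > -2 and 0 > -3. Eliminate Audit.
For the agent to be willing to mix, the agent must be indifferent between Shirk and Comply, which pins down the inspector's mix.
  the agent's payoff to Shirk: p·(-1) + (1−p)·3 = -4p + 3
  the agent's payoff to Comply: p·0 + (1−p)·(-3) = 3p - 3
  -4p + 3 = 3p - 3  ⇒  -7p = -6  ⇒  p = 6/7.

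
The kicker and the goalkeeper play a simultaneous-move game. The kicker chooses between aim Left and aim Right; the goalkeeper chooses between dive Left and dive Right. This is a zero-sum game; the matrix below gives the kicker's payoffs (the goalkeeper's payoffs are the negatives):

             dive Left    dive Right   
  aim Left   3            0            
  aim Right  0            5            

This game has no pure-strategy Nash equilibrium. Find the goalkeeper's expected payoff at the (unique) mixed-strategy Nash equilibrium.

For the goalkeeper to be willing to mix, the goalkeeper must be indifferent between dive Left and dive Right, which pins down the kicker's mix.
  the goalkeeper's payoff to dive Left: p·(-3) + (1−p)·0 = -3p
  the goalkeeper's payoff to dive Right: p·0 + (1−p)·(-5) = 5p - 5
  -3p = 5p - 5  ⇒  -8p = -5  ⇒  p = 5/8.
At equilibrium the goalkeeper is indifferent across columns, so the goalkeeper's payoff equals the payoff from dive Left: (5/8)·(-3) + (3/8)·0 = -15/8.

-15/8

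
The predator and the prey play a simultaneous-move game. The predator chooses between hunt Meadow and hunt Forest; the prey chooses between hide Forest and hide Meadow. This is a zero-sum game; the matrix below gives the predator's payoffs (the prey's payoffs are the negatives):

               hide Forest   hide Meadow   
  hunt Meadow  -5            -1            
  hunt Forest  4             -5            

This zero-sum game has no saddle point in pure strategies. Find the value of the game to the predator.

The prey's mix must leave the predator indifferent between hunt Meadow and hunt Forest.
  the predator's expected payoff from hunt Meadow: q·(-5) + (1−q)·(-1) = -4q - 1
  the predator's expected payoff from hunt Forest: q·4 + (1−q)·(-5) = 9q - 5
  -4q - 1 = 9q - 5  ⇒  -13q = -4  ⇒  q = 4/13.
The value is the predator's expected payoff against this mix (using hunt Meadow): (4/13)·(-5) + (9/13)·(-1) = -29/13.

v = -29/13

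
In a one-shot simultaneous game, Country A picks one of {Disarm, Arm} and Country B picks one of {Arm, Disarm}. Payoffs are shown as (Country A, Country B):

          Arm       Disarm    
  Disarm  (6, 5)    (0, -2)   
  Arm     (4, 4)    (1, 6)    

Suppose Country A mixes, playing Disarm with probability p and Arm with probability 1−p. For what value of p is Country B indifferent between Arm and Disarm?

Country A's mix must leave Country B indifferent between Arm and Disarm.
  Country B's payoff from Arm: p·5 + (1−p)·4 = p + 4
  Country B's payoff from Disarm: p·(-2) + (1−p)·6 = -8p + 6
  p + 4 = -8p + 6  ⇒  9p = 2  ⇒  p = 2/9.

p = 2/9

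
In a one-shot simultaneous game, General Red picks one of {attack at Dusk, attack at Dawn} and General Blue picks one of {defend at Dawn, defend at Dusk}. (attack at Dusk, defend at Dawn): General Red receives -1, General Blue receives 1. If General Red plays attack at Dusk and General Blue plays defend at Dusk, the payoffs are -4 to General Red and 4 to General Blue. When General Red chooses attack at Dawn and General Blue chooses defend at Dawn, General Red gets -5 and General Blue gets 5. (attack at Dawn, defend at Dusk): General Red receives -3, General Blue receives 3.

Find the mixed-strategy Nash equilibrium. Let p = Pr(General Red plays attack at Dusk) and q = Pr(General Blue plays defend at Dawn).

General Blue's indifference between defend at Dawn and defend at Dusk determines General Red's mixing probability p:
  General Blue's payoff from defend at Dawn: p·1 + (1−p)·5 = -4p + 5
  General Blue's payoff from defend at Dusk: p·4 + (1−p)·3 = p + 3
  -4p + 5 = p + 3  ⇒  -5p = -2  ⇒  p = 2/5.
In a mixed equilibrium General Red is indifferent between attack at Dusk and attack at Dawn; this condition fixes q.
  General Red's payoff to attack at Dusk: q·(-1) + (1−q)·(-4) = 3q - 4
  General Red's payoff to attack at Dawn: q·(-5) + (1−q)·(-3) = -2q - 3
  3q - 4 = -2q - 3  ⇒  5q = 1  ⇒  q = 1/5.

p = 2/5, q = 1/5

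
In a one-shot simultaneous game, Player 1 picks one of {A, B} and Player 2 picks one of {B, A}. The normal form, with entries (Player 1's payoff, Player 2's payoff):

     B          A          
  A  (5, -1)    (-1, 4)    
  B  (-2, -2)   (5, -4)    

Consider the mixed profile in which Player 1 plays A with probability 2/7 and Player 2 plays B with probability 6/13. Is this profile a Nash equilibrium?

Yes

Check Player 2's indifference given Player 1's mix p = 2/7:
  payoff from B = -12/7; payoff from A = -12/7 — equal.
Check Player 1's indifference given Player 2's mix q = 6/13:
  payoff from A = 23/13; payoff from B = 23/13 — equal.
Both players are indifferent, so neither can profitably deviate.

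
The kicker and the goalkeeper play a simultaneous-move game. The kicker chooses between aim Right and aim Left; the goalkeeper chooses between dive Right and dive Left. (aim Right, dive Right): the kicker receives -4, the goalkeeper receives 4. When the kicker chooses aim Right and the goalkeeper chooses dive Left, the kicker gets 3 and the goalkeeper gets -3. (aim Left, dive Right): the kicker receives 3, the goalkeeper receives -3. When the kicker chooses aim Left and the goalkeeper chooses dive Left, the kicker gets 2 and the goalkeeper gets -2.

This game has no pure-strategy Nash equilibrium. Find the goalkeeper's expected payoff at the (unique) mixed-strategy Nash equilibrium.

For the goalkeeper to be willing to mix, the goalkeeper must be indifferent between dive Right and dive Left, which pins down the kicker's mix.
  the goalkeeper's payoff from dive Right: p·4 + (1−p)·(-3) = 7p - 3
  the goalkeeper's payoff from dive Left: p·(-3) + (1−p)·(-2) = -p - 2
  7p - 3 = -p - 2  ⇒  8p = 1  ⇒  p = 1/8.
At equilibrium the goalkeeper is indifferent across columns, so the goalkeeper's payoff equals the payoff from dive Right: (1/8)·4 + (7/8)·(-3) = -17/8.

-17/8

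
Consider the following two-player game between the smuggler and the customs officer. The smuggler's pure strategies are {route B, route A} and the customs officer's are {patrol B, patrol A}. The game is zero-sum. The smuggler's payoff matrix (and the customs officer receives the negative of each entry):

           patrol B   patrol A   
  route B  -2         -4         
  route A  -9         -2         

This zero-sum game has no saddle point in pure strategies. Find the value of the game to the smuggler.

In a mixed equilibrium the smuggler is indifferent between route B and route A; this condition fixes q.
  the smuggler's payoff to route B: q·(-2) + (1−q)·(-4) = 2q - 4
  the smuggler's payoff to route A: q·(-9) + (1−q)·(-2) = -7q - 2
  2q - 4 = -7q - 2  ⇒  9q = 2  ⇒  q = 2/9.
The value is the smuggler's expected payoff against this mix (using route B): (2/9)·(-2) + (7/9)·(-4) = -32/9.

v = -32/9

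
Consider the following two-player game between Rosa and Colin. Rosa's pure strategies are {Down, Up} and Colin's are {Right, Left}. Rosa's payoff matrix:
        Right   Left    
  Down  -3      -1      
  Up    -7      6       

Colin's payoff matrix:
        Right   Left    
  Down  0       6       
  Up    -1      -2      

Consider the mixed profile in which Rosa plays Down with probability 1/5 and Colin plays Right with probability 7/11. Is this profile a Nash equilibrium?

Given Rosa's mix p = 1/5, Colin's payoff from Right is -4/5 but from Left is -2/5. Colin strictly prefers Left, so Colin would not mix.
So the proposed profile is not a Nash equilibrium.

No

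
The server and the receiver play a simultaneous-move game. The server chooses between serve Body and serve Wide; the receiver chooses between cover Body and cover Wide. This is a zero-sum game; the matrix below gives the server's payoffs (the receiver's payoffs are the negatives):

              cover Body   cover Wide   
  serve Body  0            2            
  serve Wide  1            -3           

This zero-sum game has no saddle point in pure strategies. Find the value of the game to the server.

The receiver's mix must leave the server indifferent between serve Body and serve Wide.
  the server's expected payoff from serve Body: q·0 + (1−q)·2 = -2q + 2
  the server's expected payoff from serve Wide: q·1 + (1−q)·(-3) = 4q - 3
  -2q + 2 = 4q - 3  ⇒  -6q = -5  ⇒  q = 5/6.
The value is the server's expected payoff against this mix (using serve Body): (5/6)·0 + (1/6)·2 = 1/3.

v = 1/3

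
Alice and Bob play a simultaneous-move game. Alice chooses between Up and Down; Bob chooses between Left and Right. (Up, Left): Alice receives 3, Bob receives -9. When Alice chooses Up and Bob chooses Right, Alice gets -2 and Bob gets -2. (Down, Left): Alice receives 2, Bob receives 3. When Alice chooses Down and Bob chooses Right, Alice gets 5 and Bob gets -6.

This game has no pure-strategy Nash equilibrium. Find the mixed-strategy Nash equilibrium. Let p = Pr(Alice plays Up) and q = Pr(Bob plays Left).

Bob's indifference between Left and Right determines Alice's mixing probability p:
  Bob's payoff to Left: p·(-9) + (1−p)·3 = -12p + 3
  Bob's payoff to Right: p·(-2) + (1−p)·(-6) = 4p - 6
  -12p + 3 = 4p - 6  ⇒  -16p = -9  ⇒  p = 9/16.
In a mixed equilibrium Alice is indifferent between Up and Down; this condition fixes q.
  Alice's payoff to Up: q·3 + (1−q)·(-2) = 5q - 2
  Alice's payoff to Down: q·2 + (1−q)·5 = -3q + 5
  5q - 2 = -3q + 5  ⇒  8q = 7  ⇒  q = 7/8.

p = 9/16, q = 7/8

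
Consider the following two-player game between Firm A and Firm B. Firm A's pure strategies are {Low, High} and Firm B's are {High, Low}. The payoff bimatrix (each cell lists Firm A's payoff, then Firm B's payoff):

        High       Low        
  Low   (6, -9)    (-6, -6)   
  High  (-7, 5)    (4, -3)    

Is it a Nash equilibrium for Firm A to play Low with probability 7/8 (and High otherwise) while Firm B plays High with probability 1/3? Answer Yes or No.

Given Firm A's mix p = 7/8, Firm B's payoff from High is -29/4 but from Low is -45/8. Firm B strictly prefers Low, so Firm B would not mix.
So the proposed profile is not a Nash equilibrium.

No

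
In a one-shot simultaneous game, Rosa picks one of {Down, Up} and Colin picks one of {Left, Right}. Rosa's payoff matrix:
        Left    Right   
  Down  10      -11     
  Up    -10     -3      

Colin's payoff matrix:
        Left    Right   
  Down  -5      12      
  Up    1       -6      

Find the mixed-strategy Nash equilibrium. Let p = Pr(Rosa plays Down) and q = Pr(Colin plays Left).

p = 7/24, q = 2/7

Rosa's mix must leave Colin indifferent between Left and Right.
  Colin's expected payoff from Left: p·(-5) + (1−p)·1 = -6p + 1
  Colin's expected payoff from Right: p·12 + (1−p)·(-6) = 18p - 6
  -6p + 1 = 18p - 6  ⇒  -24p = -7  ⇒  p = 7/24.
Set Rosa's expected payoff from Down equal to that from Up:
  Rosa's payoff from Down: q·10 + (1−q)·(-11) = 21q - 11
  Rosa's payoff from Up: q·(-10) + (1−q)·(-3) = -7q - 3
  21q - 11 = -7q - 3  ⇒  28q = 8  ⇒  q = 2/7.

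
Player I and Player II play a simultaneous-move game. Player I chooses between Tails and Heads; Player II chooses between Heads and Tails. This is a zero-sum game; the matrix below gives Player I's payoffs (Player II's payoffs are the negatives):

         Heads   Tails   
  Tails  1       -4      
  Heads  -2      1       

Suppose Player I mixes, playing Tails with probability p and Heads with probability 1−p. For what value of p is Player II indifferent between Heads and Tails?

p = 3/8

For Player II to be willing to mix, Player II must be indifferent between Heads and Tails, which pins down Player I's mix.
  Player II's payoff from Heads: p·(-1) + (1−p)·2 = -3p + 2
  Player II's payoff from Tails: p·4 + (1−p)·(-1) = 5p - 1
  -3p + 2 = 5p - 1  ⇒  -8p = -3  ⇒  p = 3/8.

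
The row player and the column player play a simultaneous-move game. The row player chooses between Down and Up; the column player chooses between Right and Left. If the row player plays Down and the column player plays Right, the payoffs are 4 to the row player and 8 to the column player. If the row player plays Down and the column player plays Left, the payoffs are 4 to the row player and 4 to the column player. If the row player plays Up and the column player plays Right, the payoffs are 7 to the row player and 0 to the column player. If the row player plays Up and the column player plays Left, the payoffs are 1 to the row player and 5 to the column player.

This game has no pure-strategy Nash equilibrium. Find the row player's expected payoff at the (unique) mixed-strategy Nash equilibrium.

The row player's indifference between Down and Up determines the column player's mixing probability q:
  the row player's payoff from Down: q·4 + (1−q)·4 = 4
  the row player's payoff from Up: q·7 + (1−q)·1 = 6q + 1
  4 = 6q + 1  ⇒  -6q = -3  ⇒  q = 1/2.
At equilibrium the row player is indifferent across rows, so the row player's payoff equals the payoff from Down: (1/2)·4 + (1/2)·4 = 4.

4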